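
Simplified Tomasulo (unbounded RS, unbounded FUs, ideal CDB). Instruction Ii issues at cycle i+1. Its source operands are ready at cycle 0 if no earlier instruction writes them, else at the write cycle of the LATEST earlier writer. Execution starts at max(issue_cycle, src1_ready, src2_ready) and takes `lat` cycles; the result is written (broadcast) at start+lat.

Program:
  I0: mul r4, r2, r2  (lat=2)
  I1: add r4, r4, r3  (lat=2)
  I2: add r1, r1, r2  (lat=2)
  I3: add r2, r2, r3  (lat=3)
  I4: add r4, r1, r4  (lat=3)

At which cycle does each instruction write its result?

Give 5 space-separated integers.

Answer: 3 5 5 7 8

Derivation:
I0 mul r4: issue@1 deps=(None,None) exec_start@1 write@3
I1 add r4: issue@2 deps=(0,None) exec_start@3 write@5
I2 add r1: issue@3 deps=(None,None) exec_start@3 write@5
I3 add r2: issue@4 deps=(None,None) exec_start@4 write@7
I4 add r4: issue@5 deps=(2,1) exec_start@5 write@8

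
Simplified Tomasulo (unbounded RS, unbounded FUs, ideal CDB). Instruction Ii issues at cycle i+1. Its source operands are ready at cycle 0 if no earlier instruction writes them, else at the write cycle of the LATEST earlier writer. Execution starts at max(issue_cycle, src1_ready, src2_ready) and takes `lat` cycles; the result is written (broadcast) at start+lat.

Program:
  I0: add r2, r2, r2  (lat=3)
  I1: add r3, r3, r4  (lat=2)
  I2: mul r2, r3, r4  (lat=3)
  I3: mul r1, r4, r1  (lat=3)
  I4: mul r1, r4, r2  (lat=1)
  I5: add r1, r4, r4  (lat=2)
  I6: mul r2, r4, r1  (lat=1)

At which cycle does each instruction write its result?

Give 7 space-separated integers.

I0 add r2: issue@1 deps=(None,None) exec_start@1 write@4
I1 add r3: issue@2 deps=(None,None) exec_start@2 write@4
I2 mul r2: issue@3 deps=(1,None) exec_start@4 write@7
I3 mul r1: issue@4 deps=(None,None) exec_start@4 write@7
I4 mul r1: issue@5 deps=(None,2) exec_start@7 write@8
I5 add r1: issue@6 deps=(None,None) exec_start@6 write@8
I6 mul r2: issue@7 deps=(None,5) exec_start@8 write@9

Answer: 4 4 7 7 8 8 9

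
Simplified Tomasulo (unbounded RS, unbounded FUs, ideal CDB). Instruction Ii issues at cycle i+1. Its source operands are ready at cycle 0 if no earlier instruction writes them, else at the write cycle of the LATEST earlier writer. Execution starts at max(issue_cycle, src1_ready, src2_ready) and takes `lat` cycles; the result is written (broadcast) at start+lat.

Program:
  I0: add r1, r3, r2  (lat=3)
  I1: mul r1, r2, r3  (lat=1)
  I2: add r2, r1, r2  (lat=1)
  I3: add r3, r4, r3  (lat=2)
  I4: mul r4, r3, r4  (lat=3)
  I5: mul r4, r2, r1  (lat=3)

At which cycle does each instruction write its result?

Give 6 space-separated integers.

I0 add r1: issue@1 deps=(None,None) exec_start@1 write@4
I1 mul r1: issue@2 deps=(None,None) exec_start@2 write@3
I2 add r2: issue@3 deps=(1,None) exec_start@3 write@4
I3 add r3: issue@4 deps=(None,None) exec_start@4 write@6
I4 mul r4: issue@5 deps=(3,None) exec_start@6 write@9
I5 mul r4: issue@6 deps=(2,1) exec_start@6 write@9

Answer: 4 3 4 6 9 9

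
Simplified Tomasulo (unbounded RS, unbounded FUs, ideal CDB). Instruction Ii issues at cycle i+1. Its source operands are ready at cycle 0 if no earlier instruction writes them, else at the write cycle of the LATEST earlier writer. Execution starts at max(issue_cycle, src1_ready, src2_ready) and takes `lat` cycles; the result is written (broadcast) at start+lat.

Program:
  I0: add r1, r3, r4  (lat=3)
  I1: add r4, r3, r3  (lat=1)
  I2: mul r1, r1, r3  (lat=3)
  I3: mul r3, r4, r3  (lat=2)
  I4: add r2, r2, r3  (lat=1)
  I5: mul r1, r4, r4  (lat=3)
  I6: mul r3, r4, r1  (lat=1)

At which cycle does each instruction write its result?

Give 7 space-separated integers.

I0 add r1: issue@1 deps=(None,None) exec_start@1 write@4
I1 add r4: issue@2 deps=(None,None) exec_start@2 write@3
I2 mul r1: issue@3 deps=(0,None) exec_start@4 write@7
I3 mul r3: issue@4 deps=(1,None) exec_start@4 write@6
I4 add r2: issue@5 deps=(None,3) exec_start@6 write@7
I5 mul r1: issue@6 deps=(1,1) exec_start@6 write@9
I6 mul r3: issue@7 deps=(1,5) exec_start@9 write@10

Answer: 4 3 7 6 7 9 10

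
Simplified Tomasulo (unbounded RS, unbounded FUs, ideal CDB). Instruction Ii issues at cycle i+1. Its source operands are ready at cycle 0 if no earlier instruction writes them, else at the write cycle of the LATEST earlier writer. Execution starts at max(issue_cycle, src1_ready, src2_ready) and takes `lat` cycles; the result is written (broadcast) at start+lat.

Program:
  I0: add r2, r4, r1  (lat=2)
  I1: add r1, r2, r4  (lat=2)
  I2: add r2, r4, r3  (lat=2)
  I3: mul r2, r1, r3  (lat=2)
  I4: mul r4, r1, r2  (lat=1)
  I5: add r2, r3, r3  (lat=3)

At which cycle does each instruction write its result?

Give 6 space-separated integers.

I0 add r2: issue@1 deps=(None,None) exec_start@1 write@3
I1 add r1: issue@2 deps=(0,None) exec_start@3 write@5
I2 add r2: issue@3 deps=(None,None) exec_start@3 write@5
I3 mul r2: issue@4 deps=(1,None) exec_start@5 write@7
I4 mul r4: issue@5 deps=(1,3) exec_start@7 write@8
I5 add r2: issue@6 deps=(None,None) exec_start@6 write@9

Answer: 3 5 5 7 8 9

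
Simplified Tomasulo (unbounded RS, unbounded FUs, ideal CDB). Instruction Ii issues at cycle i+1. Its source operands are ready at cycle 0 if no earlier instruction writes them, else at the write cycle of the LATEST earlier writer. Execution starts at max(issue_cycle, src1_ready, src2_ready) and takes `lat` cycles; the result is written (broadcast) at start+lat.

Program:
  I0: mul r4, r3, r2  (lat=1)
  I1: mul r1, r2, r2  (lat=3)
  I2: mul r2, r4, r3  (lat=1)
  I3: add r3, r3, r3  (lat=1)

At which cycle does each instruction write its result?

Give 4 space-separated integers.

Answer: 2 5 4 5

Derivation:
I0 mul r4: issue@1 deps=(None,None) exec_start@1 write@2
I1 mul r1: issue@2 deps=(None,None) exec_start@2 write@5
I2 mul r2: issue@3 deps=(0,None) exec_start@3 write@4
I3 add r3: issue@4 deps=(None,None) exec_start@4 write@5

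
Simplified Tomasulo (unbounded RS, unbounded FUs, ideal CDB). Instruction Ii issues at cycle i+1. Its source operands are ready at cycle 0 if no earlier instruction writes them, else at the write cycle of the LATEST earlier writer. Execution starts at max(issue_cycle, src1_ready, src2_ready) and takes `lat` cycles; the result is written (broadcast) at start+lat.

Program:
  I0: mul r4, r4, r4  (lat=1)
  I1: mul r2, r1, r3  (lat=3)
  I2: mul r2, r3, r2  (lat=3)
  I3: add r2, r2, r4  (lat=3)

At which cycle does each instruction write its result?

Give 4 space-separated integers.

Answer: 2 5 8 11

Derivation:
I0 mul r4: issue@1 deps=(None,None) exec_start@1 write@2
I1 mul r2: issue@2 deps=(None,None) exec_start@2 write@5
I2 mul r2: issue@3 deps=(None,1) exec_start@5 write@8
I3 add r2: issue@4 deps=(2,0) exec_start@8 write@11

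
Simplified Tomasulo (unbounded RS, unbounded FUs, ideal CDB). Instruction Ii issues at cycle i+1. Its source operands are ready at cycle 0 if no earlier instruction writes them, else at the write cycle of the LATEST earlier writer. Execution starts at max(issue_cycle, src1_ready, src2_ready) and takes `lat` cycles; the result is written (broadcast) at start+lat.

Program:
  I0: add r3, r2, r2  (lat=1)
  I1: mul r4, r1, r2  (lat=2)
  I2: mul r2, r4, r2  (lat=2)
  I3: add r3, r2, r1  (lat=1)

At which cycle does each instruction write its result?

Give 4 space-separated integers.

I0 add r3: issue@1 deps=(None,None) exec_start@1 write@2
I1 mul r4: issue@2 deps=(None,None) exec_start@2 write@4
I2 mul r2: issue@3 deps=(1,None) exec_start@4 write@6
I3 add r3: issue@4 deps=(2,None) exec_start@6 write@7

Answer: 2 4 6 7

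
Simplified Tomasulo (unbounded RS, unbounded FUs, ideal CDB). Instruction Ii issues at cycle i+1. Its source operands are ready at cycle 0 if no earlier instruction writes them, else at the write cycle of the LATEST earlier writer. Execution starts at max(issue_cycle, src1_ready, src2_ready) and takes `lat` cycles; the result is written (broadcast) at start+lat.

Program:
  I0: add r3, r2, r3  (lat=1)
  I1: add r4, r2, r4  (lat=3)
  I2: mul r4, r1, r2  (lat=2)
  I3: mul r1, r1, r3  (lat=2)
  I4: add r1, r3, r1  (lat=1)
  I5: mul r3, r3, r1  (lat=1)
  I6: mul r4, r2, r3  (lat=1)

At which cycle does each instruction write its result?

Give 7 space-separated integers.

I0 add r3: issue@1 deps=(None,None) exec_start@1 write@2
I1 add r4: issue@2 deps=(None,None) exec_start@2 write@5
I2 mul r4: issue@3 deps=(None,None) exec_start@3 write@5
I3 mul r1: issue@4 deps=(None,0) exec_start@4 write@6
I4 add r1: issue@5 deps=(0,3) exec_start@6 write@7
I5 mul r3: issue@6 deps=(0,4) exec_start@7 write@8
I6 mul r4: issue@7 deps=(None,5) exec_start@8 write@9

Answer: 2 5 5 6 7 8 9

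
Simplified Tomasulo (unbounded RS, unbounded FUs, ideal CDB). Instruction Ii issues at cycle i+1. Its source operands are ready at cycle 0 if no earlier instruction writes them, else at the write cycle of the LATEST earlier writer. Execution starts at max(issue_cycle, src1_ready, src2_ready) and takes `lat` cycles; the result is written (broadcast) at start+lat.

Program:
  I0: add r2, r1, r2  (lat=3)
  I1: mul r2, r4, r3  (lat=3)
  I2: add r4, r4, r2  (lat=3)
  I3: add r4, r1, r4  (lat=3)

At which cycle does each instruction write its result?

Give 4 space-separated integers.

Answer: 4 5 8 11

Derivation:
I0 add r2: issue@1 deps=(None,None) exec_start@1 write@4
I1 mul r2: issue@2 deps=(None,None) exec_start@2 write@5
I2 add r4: issue@3 deps=(None,1) exec_start@5 write@8
I3 add r4: issue@4 deps=(None,2) exec_start@8 write@11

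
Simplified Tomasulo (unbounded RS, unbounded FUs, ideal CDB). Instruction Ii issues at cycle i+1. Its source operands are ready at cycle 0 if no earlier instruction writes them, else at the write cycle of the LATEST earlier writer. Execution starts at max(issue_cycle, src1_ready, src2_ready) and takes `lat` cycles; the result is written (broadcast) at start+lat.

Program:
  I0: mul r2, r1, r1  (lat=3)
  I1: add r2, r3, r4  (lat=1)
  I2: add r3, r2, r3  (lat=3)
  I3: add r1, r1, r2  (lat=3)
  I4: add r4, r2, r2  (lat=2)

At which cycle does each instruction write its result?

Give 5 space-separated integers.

I0 mul r2: issue@1 deps=(None,None) exec_start@1 write@4
I1 add r2: issue@2 deps=(None,None) exec_start@2 write@3
I2 add r3: issue@3 deps=(1,None) exec_start@3 write@6
I3 add r1: issue@4 deps=(None,1) exec_start@4 write@7
I4 add r4: issue@5 deps=(1,1) exec_start@5 write@7

Answer: 4 3 6 7 7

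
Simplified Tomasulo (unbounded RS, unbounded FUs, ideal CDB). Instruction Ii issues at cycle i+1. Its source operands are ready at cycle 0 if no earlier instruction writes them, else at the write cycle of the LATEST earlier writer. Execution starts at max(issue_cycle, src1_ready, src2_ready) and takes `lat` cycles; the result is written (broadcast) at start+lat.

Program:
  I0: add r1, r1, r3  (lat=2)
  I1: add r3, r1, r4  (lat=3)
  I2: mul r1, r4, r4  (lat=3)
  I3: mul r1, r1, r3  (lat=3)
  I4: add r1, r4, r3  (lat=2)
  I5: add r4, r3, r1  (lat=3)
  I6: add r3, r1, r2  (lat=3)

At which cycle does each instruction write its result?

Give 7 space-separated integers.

Answer: 3 6 6 9 8 11 11

Derivation:
I0 add r1: issue@1 deps=(None,None) exec_start@1 write@3
I1 add r3: issue@2 deps=(0,None) exec_start@3 write@6
I2 mul r1: issue@3 deps=(None,None) exec_start@3 write@6
I3 mul r1: issue@4 deps=(2,1) exec_start@6 write@9
I4 add r1: issue@5 deps=(None,1) exec_start@6 write@8
I5 add r4: issue@6 deps=(1,4) exec_start@8 write@11
I6 add r3: issue@7 deps=(4,None) exec_start@8 write@11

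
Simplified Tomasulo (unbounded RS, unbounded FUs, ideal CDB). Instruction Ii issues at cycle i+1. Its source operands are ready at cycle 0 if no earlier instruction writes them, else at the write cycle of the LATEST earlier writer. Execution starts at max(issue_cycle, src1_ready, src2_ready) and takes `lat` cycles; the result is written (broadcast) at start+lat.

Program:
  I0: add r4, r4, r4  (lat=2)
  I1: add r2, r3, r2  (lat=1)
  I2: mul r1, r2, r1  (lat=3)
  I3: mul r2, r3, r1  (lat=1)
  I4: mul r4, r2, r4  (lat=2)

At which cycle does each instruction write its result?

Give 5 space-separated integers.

I0 add r4: issue@1 deps=(None,None) exec_start@1 write@3
I1 add r2: issue@2 deps=(None,None) exec_start@2 write@3
I2 mul r1: issue@3 deps=(1,None) exec_start@3 write@6
I3 mul r2: issue@4 deps=(None,2) exec_start@6 write@7
I4 mul r4: issue@5 deps=(3,0) exec_start@7 write@9

Answer: 3 3 6 7 9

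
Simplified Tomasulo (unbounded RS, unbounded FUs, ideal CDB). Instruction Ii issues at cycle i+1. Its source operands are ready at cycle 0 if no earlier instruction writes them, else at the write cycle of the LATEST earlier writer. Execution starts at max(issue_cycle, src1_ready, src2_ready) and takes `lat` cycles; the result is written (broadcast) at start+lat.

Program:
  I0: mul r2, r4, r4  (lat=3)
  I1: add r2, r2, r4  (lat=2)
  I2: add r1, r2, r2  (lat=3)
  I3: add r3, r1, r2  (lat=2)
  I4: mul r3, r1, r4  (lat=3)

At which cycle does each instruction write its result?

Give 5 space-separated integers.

I0 mul r2: issue@1 deps=(None,None) exec_start@1 write@4
I1 add r2: issue@2 deps=(0,None) exec_start@4 write@6
I2 add r1: issue@3 deps=(1,1) exec_start@6 write@9
I3 add r3: issue@4 deps=(2,1) exec_start@9 write@11
I4 mul r3: issue@5 deps=(2,None) exec_start@9 write@12

Answer: 4 6 9 11 12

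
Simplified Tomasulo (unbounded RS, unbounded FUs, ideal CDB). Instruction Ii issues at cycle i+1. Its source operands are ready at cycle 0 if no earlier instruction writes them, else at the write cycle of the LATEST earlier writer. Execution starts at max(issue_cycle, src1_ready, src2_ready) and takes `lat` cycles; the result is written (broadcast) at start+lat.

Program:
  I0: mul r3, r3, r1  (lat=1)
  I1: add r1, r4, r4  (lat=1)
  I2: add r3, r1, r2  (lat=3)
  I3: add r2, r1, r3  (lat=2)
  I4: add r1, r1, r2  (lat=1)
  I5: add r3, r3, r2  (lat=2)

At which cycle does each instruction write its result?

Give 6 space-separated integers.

Answer: 2 3 6 8 9 10

Derivation:
I0 mul r3: issue@1 deps=(None,None) exec_start@1 write@2
I1 add r1: issue@2 deps=(None,None) exec_start@2 write@3
I2 add r3: issue@3 deps=(1,None) exec_start@3 write@6
I3 add r2: issue@4 deps=(1,2) exec_start@6 write@8
I4 add r1: issue@5 deps=(1,3) exec_start@8 write@9
I5 add r3: issue@6 deps=(2,3) exec_start@8 write@10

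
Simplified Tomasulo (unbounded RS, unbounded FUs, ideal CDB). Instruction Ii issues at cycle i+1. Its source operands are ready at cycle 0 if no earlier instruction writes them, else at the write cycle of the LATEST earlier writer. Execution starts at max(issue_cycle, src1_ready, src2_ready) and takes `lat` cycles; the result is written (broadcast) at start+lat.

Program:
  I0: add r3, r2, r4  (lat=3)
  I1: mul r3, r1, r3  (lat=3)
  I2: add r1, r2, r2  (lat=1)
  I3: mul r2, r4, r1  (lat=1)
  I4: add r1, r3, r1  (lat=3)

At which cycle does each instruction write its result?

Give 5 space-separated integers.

I0 add r3: issue@1 deps=(None,None) exec_start@1 write@4
I1 mul r3: issue@2 deps=(None,0) exec_start@4 write@7
I2 add r1: issue@3 deps=(None,None) exec_start@3 write@4
I3 mul r2: issue@4 deps=(None,2) exec_start@4 write@5
I4 add r1: issue@5 deps=(1,2) exec_start@7 write@10

Answer: 4 7 4 5 10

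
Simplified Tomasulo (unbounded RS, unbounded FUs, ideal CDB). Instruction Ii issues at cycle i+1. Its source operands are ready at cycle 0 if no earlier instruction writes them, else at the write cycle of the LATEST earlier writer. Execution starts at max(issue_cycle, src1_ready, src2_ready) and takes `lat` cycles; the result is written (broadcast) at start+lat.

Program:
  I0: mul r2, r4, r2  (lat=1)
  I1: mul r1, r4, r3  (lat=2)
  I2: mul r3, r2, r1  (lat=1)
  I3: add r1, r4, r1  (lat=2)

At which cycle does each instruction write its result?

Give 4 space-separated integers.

Answer: 2 4 5 6

Derivation:
I0 mul r2: issue@1 deps=(None,None) exec_start@1 write@2
I1 mul r1: issue@2 deps=(None,None) exec_start@2 write@4
I2 mul r3: issue@3 deps=(0,1) exec_start@4 write@5
I3 add r1: issue@4 deps=(None,1) exec_start@4 write@6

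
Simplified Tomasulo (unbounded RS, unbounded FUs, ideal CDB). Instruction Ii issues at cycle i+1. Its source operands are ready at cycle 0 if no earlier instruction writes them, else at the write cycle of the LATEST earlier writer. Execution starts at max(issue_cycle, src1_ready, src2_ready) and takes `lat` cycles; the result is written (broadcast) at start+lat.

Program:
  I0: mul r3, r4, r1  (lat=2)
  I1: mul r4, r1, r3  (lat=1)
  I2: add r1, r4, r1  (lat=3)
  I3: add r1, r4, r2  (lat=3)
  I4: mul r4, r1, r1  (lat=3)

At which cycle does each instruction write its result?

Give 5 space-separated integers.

Answer: 3 4 7 7 10

Derivation:
I0 mul r3: issue@1 deps=(None,None) exec_start@1 write@3
I1 mul r4: issue@2 deps=(None,0) exec_start@3 write@4
I2 add r1: issue@3 deps=(1,None) exec_start@4 write@7
I3 add r1: issue@4 deps=(1,None) exec_start@4 write@7
I4 mul r4: issue@5 deps=(3,3) exec_start@7 write@10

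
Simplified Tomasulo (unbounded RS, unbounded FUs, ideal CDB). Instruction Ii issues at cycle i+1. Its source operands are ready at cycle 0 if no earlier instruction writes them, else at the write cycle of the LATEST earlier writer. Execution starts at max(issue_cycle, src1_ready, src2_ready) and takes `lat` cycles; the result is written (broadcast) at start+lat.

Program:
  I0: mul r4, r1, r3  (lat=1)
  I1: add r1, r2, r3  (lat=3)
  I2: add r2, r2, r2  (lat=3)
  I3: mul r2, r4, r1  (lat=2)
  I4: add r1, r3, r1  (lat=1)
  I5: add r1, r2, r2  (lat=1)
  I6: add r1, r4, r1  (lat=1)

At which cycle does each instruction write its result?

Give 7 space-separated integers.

I0 mul r4: issue@1 deps=(None,None) exec_start@1 write@2
I1 add r1: issue@2 deps=(None,None) exec_start@2 write@5
I2 add r2: issue@3 deps=(None,None) exec_start@3 write@6
I3 mul r2: issue@4 deps=(0,1) exec_start@5 write@7
I4 add r1: issue@5 deps=(None,1) exec_start@5 write@6
I5 add r1: issue@6 deps=(3,3) exec_start@7 write@8
I6 add r1: issue@7 deps=(0,5) exec_start@8 write@9

Answer: 2 5 6 7 6 8 9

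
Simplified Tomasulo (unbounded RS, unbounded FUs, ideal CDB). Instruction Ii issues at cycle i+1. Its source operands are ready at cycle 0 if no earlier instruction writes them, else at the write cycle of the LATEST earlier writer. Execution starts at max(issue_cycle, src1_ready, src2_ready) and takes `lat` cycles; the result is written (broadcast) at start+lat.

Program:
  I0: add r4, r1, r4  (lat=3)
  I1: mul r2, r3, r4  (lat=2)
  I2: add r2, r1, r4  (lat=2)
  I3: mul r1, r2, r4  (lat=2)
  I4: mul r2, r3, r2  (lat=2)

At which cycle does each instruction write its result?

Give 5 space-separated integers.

Answer: 4 6 6 8 8

Derivation:
I0 add r4: issue@1 deps=(None,None) exec_start@1 write@4
I1 mul r2: issue@2 deps=(None,0) exec_start@4 write@6
I2 add r2: issue@3 deps=(None,0) exec_start@4 write@6
I3 mul r1: issue@4 deps=(2,0) exec_start@6 write@8
I4 mul r2: issue@5 deps=(None,2) exec_start@6 write@8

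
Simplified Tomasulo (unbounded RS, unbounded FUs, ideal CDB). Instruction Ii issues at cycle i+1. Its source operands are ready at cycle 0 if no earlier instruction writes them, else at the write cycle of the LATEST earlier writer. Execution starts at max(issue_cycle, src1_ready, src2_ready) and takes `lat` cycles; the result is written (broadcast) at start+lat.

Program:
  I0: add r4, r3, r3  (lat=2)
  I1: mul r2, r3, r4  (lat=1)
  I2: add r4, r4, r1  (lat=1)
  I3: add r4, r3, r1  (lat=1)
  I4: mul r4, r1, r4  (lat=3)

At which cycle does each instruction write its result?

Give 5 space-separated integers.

I0 add r4: issue@1 deps=(None,None) exec_start@1 write@3
I1 mul r2: issue@2 deps=(None,0) exec_start@3 write@4
I2 add r4: issue@3 deps=(0,None) exec_start@3 write@4
I3 add r4: issue@4 deps=(None,None) exec_start@4 write@5
I4 mul r4: issue@5 deps=(None,3) exec_start@5 write@8

Answer: 3 4 4 5 8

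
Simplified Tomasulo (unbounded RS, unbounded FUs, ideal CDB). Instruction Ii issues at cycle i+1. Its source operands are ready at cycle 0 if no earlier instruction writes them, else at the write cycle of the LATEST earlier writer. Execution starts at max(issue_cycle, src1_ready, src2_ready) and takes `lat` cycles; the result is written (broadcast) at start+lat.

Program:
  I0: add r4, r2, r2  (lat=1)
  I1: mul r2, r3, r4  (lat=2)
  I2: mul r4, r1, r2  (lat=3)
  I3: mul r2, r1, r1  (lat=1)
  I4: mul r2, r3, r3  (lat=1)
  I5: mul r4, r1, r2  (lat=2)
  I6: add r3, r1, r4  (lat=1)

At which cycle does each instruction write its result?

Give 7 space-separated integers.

Answer: 2 4 7 5 6 8 9

Derivation:
I0 add r4: issue@1 deps=(None,None) exec_start@1 write@2
I1 mul r2: issue@2 deps=(None,0) exec_start@2 write@4
I2 mul r4: issue@3 deps=(None,1) exec_start@4 write@7
I3 mul r2: issue@4 deps=(None,None) exec_start@4 write@5
I4 mul r2: issue@5 deps=(None,None) exec_start@5 write@6
I5 mul r4: issue@6 deps=(None,4) exec_start@6 write@8
I6 add r3: issue@7 deps=(None,5) exec_start@8 write@9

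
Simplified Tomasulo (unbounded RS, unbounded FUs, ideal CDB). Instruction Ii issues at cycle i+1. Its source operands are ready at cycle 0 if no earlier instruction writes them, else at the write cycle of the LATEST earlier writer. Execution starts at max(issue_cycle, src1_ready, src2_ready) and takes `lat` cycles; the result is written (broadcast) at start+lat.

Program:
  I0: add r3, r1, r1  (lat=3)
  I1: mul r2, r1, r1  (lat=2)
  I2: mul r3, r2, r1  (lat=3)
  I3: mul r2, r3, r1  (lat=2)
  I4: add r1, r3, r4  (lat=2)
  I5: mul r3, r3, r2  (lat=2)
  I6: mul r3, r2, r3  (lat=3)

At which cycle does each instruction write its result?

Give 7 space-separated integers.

Answer: 4 4 7 9 9 11 14

Derivation:
I0 add r3: issue@1 deps=(None,None) exec_start@1 write@4
I1 mul r2: issue@2 deps=(None,None) exec_start@2 write@4
I2 mul r3: issue@3 deps=(1,None) exec_start@4 write@7
I3 mul r2: issue@4 deps=(2,None) exec_start@7 write@9
I4 add r1: issue@5 deps=(2,None) exec_start@7 write@9
I5 mul r3: issue@6 deps=(2,3) exec_start@9 write@11
I6 mul r3: issue@7 deps=(3,5) exec_start@11 write@14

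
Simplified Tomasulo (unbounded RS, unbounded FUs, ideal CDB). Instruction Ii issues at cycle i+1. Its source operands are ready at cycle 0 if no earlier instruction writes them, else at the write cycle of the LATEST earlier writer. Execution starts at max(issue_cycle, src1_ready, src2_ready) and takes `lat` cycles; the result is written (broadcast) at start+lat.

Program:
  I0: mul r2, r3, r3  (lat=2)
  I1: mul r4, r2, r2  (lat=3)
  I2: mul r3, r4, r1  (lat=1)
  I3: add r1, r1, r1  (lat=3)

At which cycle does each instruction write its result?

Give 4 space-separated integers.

Answer: 3 6 7 7

Derivation:
I0 mul r2: issue@1 deps=(None,None) exec_start@1 write@3
I1 mul r4: issue@2 deps=(0,0) exec_start@3 write@6
I2 mul r3: issue@3 deps=(1,None) exec_start@6 write@7
I3 add r1: issue@4 deps=(None,None) exec_start@4 write@7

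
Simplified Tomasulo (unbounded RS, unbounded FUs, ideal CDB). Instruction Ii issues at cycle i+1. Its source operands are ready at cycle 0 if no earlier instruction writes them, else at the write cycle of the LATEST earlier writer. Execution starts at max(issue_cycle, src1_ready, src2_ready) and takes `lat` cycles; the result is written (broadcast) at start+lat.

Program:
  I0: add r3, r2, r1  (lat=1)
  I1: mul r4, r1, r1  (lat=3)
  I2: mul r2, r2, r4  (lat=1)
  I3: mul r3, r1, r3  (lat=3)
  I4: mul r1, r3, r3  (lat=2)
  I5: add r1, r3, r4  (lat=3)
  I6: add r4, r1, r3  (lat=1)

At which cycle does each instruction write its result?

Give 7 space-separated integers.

I0 add r3: issue@1 deps=(None,None) exec_start@1 write@2
I1 mul r4: issue@2 deps=(None,None) exec_start@2 write@5
I2 mul r2: issue@3 deps=(None,1) exec_start@5 write@6
I3 mul r3: issue@4 deps=(None,0) exec_start@4 write@7
I4 mul r1: issue@5 deps=(3,3) exec_start@7 write@9
I5 add r1: issue@6 deps=(3,1) exec_start@7 write@10
I6 add r4: issue@7 deps=(5,3) exec_start@10 write@11

Answer: 2 5 6 7 9 10 11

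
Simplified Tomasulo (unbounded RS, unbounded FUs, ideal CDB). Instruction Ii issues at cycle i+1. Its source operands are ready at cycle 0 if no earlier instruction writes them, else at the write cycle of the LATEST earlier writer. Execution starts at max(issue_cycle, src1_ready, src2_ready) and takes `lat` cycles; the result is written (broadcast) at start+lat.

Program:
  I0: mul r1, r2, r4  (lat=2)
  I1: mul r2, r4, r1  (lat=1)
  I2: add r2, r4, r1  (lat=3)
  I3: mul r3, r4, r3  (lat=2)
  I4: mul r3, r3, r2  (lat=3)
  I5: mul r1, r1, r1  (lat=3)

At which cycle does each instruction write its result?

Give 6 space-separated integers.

Answer: 3 4 6 6 9 9

Derivation:
I0 mul r1: issue@1 deps=(None,None) exec_start@1 write@3
I1 mul r2: issue@2 deps=(None,0) exec_start@3 write@4
I2 add r2: issue@3 deps=(None,0) exec_start@3 write@6
I3 mul r3: issue@4 deps=(None,None) exec_start@4 write@6
I4 mul r3: issue@5 deps=(3,2) exec_start@6 write@9
I5 mul r1: issue@6 deps=(0,0) exec_start@6 write@9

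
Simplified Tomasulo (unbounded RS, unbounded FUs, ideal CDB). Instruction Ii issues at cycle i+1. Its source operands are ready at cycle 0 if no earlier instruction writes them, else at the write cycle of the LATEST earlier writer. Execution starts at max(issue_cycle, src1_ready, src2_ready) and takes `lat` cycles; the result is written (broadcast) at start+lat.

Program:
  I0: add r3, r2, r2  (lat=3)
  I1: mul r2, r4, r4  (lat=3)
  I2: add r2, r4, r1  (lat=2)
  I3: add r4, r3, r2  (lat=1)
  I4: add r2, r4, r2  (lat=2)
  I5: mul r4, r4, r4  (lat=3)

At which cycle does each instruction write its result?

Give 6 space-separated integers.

Answer: 4 5 5 6 8 9

Derivation:
I0 add r3: issue@1 deps=(None,None) exec_start@1 write@4
I1 mul r2: issue@2 deps=(None,None) exec_start@2 write@5
I2 add r2: issue@3 deps=(None,None) exec_start@3 write@5
I3 add r4: issue@4 deps=(0,2) exec_start@5 write@6
I4 add r2: issue@5 deps=(3,2) exec_start@6 write@8
I5 mul r4: issue@6 deps=(3,3) exec_start@6 write@9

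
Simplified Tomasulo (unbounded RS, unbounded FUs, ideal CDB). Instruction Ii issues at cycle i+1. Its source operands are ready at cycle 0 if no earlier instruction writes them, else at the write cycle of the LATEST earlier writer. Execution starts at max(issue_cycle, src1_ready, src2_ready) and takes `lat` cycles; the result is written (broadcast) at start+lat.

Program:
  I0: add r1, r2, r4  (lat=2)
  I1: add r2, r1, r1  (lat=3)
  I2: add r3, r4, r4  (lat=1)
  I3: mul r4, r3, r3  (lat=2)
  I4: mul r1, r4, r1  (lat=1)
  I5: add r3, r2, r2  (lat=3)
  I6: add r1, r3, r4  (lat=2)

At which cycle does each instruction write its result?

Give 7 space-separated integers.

Answer: 3 6 4 6 7 9 11

Derivation:
I0 add r1: issue@1 deps=(None,None) exec_start@1 write@3
I1 add r2: issue@2 deps=(0,0) exec_start@3 write@6
I2 add r3: issue@3 deps=(None,None) exec_start@3 write@4
I3 mul r4: issue@4 deps=(2,2) exec_start@4 write@6
I4 mul r1: issue@5 deps=(3,0) exec_start@6 write@7
I5 add r3: issue@6 deps=(1,1) exec_start@6 write@9
I6 add r1: issue@7 deps=(5,3) exec_start@9 write@11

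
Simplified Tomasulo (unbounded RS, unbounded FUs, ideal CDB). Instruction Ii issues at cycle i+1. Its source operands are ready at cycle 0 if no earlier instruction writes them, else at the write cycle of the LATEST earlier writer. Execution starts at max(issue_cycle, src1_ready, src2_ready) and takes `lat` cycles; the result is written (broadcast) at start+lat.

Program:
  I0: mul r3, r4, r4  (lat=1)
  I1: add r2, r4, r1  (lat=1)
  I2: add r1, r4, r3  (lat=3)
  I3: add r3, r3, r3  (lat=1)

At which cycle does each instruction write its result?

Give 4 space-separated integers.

I0 mul r3: issue@1 deps=(None,None) exec_start@1 write@2
I1 add r2: issue@2 deps=(None,None) exec_start@2 write@3
I2 add r1: issue@3 deps=(None,0) exec_start@3 write@6
I3 add r3: issue@4 deps=(0,0) exec_start@4 write@5

Answer: 2 3 6 5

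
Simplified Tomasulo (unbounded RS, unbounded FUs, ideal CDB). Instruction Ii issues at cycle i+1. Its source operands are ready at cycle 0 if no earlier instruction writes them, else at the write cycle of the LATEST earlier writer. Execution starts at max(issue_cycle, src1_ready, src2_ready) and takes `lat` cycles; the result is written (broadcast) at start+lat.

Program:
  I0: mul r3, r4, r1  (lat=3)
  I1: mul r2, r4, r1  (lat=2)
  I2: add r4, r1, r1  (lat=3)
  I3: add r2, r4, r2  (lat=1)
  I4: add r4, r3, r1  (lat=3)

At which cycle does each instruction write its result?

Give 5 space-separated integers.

Answer: 4 4 6 7 8

Derivation:
I0 mul r3: issue@1 deps=(None,None) exec_start@1 write@4
I1 mul r2: issue@2 deps=(None,None) exec_start@2 write@4
I2 add r4: issue@3 deps=(None,None) exec_start@3 write@6
I3 add r2: issue@4 deps=(2,1) exec_start@6 write@7
I4 add r4: issue@5 deps=(0,None) exec_start@5 write@8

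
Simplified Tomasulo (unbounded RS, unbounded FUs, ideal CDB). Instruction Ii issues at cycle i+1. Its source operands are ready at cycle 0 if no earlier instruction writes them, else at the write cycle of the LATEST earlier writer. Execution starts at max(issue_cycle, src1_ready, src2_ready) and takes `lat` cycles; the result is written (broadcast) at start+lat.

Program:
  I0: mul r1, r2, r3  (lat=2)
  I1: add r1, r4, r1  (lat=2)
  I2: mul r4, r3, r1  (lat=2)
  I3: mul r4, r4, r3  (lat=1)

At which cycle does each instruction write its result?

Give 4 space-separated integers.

Answer: 3 5 7 8

Derivation:
I0 mul r1: issue@1 deps=(None,None) exec_start@1 write@3
I1 add r1: issue@2 deps=(None,0) exec_start@3 write@5
I2 mul r4: issue@3 deps=(None,1) exec_start@5 write@7
I3 mul r4: issue@4 deps=(2,None) exec_start@7 write@8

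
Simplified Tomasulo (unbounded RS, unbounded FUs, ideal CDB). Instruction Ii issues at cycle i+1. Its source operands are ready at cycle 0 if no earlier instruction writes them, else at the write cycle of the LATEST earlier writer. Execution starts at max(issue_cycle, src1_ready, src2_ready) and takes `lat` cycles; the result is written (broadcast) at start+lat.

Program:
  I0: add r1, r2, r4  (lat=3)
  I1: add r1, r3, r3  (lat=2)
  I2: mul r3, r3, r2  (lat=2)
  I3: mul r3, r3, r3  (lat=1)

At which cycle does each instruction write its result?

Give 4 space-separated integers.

Answer: 4 4 5 6

Derivation:
I0 add r1: issue@1 deps=(None,None) exec_start@1 write@4
I1 add r1: issue@2 deps=(None,None) exec_start@2 write@4
I2 mul r3: issue@3 deps=(None,None) exec_start@3 write@5
I3 mul r3: issue@4 deps=(2,2) exec_start@5 write@6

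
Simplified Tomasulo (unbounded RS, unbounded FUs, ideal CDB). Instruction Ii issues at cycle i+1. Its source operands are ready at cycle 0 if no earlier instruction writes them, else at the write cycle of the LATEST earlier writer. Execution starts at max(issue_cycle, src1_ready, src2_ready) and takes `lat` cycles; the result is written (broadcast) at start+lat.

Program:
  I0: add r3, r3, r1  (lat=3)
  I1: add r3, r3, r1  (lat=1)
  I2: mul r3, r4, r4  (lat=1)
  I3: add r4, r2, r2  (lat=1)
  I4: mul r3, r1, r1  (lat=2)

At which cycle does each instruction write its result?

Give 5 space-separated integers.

Answer: 4 5 4 5 7

Derivation:
I0 add r3: issue@1 deps=(None,None) exec_start@1 write@4
I1 add r3: issue@2 deps=(0,None) exec_start@4 write@5
I2 mul r3: issue@3 deps=(None,None) exec_start@3 write@4
I3 add r4: issue@4 deps=(None,None) exec_start@4 write@5
I4 mul r3: issue@5 deps=(None,None) exec_start@5 write@7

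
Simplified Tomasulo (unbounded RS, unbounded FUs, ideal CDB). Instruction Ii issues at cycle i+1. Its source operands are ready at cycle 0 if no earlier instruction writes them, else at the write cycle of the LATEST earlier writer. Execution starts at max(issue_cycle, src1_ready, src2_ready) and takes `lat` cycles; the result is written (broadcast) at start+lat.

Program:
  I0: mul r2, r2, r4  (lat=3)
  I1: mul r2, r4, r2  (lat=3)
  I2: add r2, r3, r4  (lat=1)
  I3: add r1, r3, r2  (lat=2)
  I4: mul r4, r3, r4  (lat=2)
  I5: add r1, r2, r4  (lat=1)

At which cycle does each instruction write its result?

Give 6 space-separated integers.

I0 mul r2: issue@1 deps=(None,None) exec_start@1 write@4
I1 mul r2: issue@2 deps=(None,0) exec_start@4 write@7
I2 add r2: issue@3 deps=(None,None) exec_start@3 write@4
I3 add r1: issue@4 deps=(None,2) exec_start@4 write@6
I4 mul r4: issue@5 deps=(None,None) exec_start@5 write@7
I5 add r1: issue@6 deps=(2,4) exec_start@7 write@8

Answer: 4 7 4 6 7 8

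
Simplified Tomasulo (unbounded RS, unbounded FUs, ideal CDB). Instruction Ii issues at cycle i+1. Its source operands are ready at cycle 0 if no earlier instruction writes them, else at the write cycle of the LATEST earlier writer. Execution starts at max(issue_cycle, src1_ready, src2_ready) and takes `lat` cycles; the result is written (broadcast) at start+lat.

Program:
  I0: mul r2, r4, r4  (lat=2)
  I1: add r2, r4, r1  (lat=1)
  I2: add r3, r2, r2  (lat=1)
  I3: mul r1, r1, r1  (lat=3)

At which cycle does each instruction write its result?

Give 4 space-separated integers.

Answer: 3 3 4 7

Derivation:
I0 mul r2: issue@1 deps=(None,None) exec_start@1 write@3
I1 add r2: issue@2 deps=(None,None) exec_start@2 write@3
I2 add r3: issue@3 deps=(1,1) exec_start@3 write@4
I3 mul r1: issue@4 deps=(None,None) exec_start@4 write@7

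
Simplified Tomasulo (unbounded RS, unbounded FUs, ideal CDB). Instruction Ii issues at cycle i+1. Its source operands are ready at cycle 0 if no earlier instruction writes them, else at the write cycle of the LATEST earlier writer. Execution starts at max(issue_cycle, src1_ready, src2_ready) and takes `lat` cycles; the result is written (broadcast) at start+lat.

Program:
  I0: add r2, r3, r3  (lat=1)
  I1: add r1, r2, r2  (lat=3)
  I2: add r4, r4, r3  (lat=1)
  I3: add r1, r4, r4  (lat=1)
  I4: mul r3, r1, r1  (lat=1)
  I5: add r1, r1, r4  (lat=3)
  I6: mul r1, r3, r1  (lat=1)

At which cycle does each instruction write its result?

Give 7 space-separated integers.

I0 add r2: issue@1 deps=(None,None) exec_start@1 write@2
I1 add r1: issue@2 deps=(0,0) exec_start@2 write@5
I2 add r4: issue@3 deps=(None,None) exec_start@3 write@4
I3 add r1: issue@4 deps=(2,2) exec_start@4 write@5
I4 mul r3: issue@5 deps=(3,3) exec_start@5 write@6
I5 add r1: issue@6 deps=(3,2) exec_start@6 write@9
I6 mul r1: issue@7 deps=(4,5) exec_start@9 write@10

Answer: 2 5 4 5 6 9 10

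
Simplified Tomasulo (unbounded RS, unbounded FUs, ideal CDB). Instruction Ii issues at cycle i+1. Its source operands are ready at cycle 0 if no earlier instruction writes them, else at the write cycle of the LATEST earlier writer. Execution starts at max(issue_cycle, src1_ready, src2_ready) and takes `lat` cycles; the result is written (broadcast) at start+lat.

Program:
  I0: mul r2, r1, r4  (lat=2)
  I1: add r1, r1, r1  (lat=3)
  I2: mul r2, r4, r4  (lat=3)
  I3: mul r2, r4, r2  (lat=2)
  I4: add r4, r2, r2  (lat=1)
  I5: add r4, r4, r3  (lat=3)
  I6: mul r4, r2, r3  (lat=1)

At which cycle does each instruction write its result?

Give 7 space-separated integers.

I0 mul r2: issue@1 deps=(None,None) exec_start@1 write@3
I1 add r1: issue@2 deps=(None,None) exec_start@2 write@5
I2 mul r2: issue@3 deps=(None,None) exec_start@3 write@6
I3 mul r2: issue@4 deps=(None,2) exec_start@6 write@8
I4 add r4: issue@5 deps=(3,3) exec_start@8 write@9
I5 add r4: issue@6 deps=(4,None) exec_start@9 write@12
I6 mul r4: issue@7 deps=(3,None) exec_start@8 write@9

Answer: 3 5 6 8 9 12 9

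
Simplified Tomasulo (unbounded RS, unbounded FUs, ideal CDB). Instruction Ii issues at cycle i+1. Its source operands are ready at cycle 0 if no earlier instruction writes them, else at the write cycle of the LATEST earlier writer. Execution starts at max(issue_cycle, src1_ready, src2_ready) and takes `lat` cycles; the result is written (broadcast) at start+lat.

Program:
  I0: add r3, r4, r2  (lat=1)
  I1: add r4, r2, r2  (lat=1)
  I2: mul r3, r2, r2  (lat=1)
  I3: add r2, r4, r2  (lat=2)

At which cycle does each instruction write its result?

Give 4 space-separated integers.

Answer: 2 3 4 6

Derivation:
I0 add r3: issue@1 deps=(None,None) exec_start@1 write@2
I1 add r4: issue@2 deps=(None,None) exec_start@2 write@3
I2 mul r3: issue@3 deps=(None,None) exec_start@3 write@4
I3 add r2: issue@4 deps=(1,None) exec_start@4 write@6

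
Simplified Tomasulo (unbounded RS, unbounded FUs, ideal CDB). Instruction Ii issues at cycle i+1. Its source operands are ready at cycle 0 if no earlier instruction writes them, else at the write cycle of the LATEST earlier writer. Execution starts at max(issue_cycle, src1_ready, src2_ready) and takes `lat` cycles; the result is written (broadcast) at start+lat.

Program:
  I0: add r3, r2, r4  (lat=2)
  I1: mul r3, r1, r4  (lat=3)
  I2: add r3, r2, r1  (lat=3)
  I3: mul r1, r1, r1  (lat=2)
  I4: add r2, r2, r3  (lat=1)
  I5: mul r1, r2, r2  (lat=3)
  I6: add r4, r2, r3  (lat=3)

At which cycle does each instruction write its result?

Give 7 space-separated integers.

I0 add r3: issue@1 deps=(None,None) exec_start@1 write@3
I1 mul r3: issue@2 deps=(None,None) exec_start@2 write@5
I2 add r3: issue@3 deps=(None,None) exec_start@3 write@6
I3 mul r1: issue@4 deps=(None,None) exec_start@4 write@6
I4 add r2: issue@5 deps=(None,2) exec_start@6 write@7
I5 mul r1: issue@6 deps=(4,4) exec_start@7 write@10
I6 add r4: issue@7 deps=(4,2) exec_start@7 write@10

Answer: 3 5 6 6 7 10 10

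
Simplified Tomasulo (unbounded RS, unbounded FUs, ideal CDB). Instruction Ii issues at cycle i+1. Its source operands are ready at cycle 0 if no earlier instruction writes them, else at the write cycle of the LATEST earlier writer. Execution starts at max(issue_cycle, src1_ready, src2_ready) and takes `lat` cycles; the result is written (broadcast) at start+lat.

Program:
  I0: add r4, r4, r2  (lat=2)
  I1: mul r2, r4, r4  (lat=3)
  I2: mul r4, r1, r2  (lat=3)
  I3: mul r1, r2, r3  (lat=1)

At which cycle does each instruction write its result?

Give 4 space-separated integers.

Answer: 3 6 9 7

Derivation:
I0 add r4: issue@1 deps=(None,None) exec_start@1 write@3
I1 mul r2: issue@2 deps=(0,0) exec_start@3 write@6
I2 mul r4: issue@3 deps=(None,1) exec_start@6 write@9
I3 mul r1: issue@4 deps=(1,None) exec_start@6 write@7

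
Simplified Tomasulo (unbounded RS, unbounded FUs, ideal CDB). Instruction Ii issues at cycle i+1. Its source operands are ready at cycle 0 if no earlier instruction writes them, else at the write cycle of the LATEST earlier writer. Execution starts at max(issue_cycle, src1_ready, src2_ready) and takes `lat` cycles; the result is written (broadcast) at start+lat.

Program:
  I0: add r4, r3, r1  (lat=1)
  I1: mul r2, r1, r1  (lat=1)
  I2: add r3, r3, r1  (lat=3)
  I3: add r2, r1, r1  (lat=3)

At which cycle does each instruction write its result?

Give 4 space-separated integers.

Answer: 2 3 6 7

Derivation:
I0 add r4: issue@1 deps=(None,None) exec_start@1 write@2
I1 mul r2: issue@2 deps=(None,None) exec_start@2 write@3
I2 add r3: issue@3 deps=(None,None) exec_start@3 write@6
I3 add r2: issue@4 deps=(None,None) exec_start@4 write@7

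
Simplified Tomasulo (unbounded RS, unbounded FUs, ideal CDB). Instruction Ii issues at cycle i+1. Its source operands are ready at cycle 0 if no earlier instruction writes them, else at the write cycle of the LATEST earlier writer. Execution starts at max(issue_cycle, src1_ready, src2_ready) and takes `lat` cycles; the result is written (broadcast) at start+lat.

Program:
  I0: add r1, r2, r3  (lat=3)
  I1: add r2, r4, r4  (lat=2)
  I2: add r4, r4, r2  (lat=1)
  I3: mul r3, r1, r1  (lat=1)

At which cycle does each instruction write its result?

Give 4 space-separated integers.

Answer: 4 4 5 5

Derivation:
I0 add r1: issue@1 deps=(None,None) exec_start@1 write@4
I1 add r2: issue@2 deps=(None,None) exec_start@2 write@4
I2 add r4: issue@3 deps=(None,1) exec_start@4 write@5
I3 mul r3: issue@4 deps=(0,0) exec_start@4 write@5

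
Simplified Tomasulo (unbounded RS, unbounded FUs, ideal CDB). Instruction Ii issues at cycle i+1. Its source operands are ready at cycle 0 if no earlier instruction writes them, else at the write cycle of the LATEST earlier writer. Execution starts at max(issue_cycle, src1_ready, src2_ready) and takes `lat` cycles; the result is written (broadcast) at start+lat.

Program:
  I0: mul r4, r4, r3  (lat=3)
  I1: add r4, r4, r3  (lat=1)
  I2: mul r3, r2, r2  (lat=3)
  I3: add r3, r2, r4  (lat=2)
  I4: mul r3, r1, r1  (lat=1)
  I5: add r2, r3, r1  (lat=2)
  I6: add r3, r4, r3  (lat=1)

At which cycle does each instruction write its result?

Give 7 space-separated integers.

I0 mul r4: issue@1 deps=(None,None) exec_start@1 write@4
I1 add r4: issue@2 deps=(0,None) exec_start@4 write@5
I2 mul r3: issue@3 deps=(None,None) exec_start@3 write@6
I3 add r3: issue@4 deps=(None,1) exec_start@5 write@7
I4 mul r3: issue@5 deps=(None,None) exec_start@5 write@6
I5 add r2: issue@6 deps=(4,None) exec_start@6 write@8
I6 add r3: issue@7 deps=(1,4) exec_start@7 write@8

Answer: 4 5 6 7 6 8 8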